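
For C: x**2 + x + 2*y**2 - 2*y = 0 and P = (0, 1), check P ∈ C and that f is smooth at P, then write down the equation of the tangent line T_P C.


Tangent line at P: x + 2*y - 2 = 0.

Step 1: f(0, 1) = 0, so P lies on C.
Step 2: partial derivatives
  f_x(x, y) = 2*x + 1, f_y(x, y) = 4*y - 2.
  f_x(P) = 1, f_y(P) = 2 (gradient nonzero, so P is smooth).
Step 3: tangent line at P: 1·(x − 0) + 2·(y − 1) = 0.
Expanding: x + 2*y - 2 = 0.


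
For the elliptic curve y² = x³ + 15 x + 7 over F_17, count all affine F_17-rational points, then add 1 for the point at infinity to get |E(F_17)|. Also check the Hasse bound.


Affine points = {(7, 8), (7, 9), (9, 2), (9, 15), (10, 1), (10, 16), (13, 6), (13, 11), (16, 5), (16, 12)}; affine count = 10; |E(F_17)| = 11.

Discriminant check: Δ ∝ 4a³ + 27b² = 4·15³ + 27·7² = 4·3375 + 27·49 ≡ 16 (mod 17). Nonzero ⇒ E is nonsingular.
For each x ∈ F_17, compute rhs = x³ + 15·x + 7 mod 17, then count y ∈ F_17 with y² ≡ rhs.
  x = 0: rhs = 7, matching y values: none (0 points).
  x = 1: rhs = 6, matching y values: none (0 points).
  x = 2: rhs = 11, matching y values: none (0 points).
  x = 3: rhs = 11, matching y values: none (0 points).
  x = 4: rhs = 12, matching y values: none (0 points).
  x = 5: rhs = 3, matching y values: none (0 points).
  x = 6: rhs = 7, matching y values: none (0 points).
  x = 7: rhs = 13, matching y values: 8, 9 (2 points).
  x = 8: rhs = 10, matching y values: none (0 points).
  x = 9: rhs = 4, matching y values: 2, 15 (2 points).
  x = 10: rhs = 1, matching y values: 1, 16 (2 points).
  x = 11: rhs = 7, matching y values: none (0 points).
  x = 12: rhs = 11, matching y values: none (0 points).
  x = 13: rhs = 2, matching y values: 6, 11 (2 points).
  x = 14: rhs = 3, matching y values: none (0 points).
  x = 15: rhs = 3, matching y values: none (0 points).
  x = 16: rhs = 8, matching y values: 5, 12 (2 points).
Total affine count: 10.
Full point count |E(F_17)| = 10 + 1 = 11.
Hasse bound: |11 − (17+1)| = |-7| = 7 ≤ 2√17 ≈ 8.2462 ✓.


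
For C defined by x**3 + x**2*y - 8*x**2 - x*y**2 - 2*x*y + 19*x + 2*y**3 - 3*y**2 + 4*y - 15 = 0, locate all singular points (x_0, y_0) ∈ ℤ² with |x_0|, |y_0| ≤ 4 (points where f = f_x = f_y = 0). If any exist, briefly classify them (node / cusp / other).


Singular points: {(2, 1)}; classification: node.

Compute partial derivatives:
  f_x = 3*x**2 + 2*x*y - 16*x - y**2 - 2*y + 19.
  f_y = x**2 - 2*x*y - 2*x + 6*y**2 - 6*y + 4.
Scan x_0 ∈ {−4, ..., 4}. For each x_0, f_y(x_0, y) is a polynomial in y; find its integer roots y ∈ {−4, ..., 4}, then test f_x and f at those candidates.
  x = -4: f_y(-4, y) = 6*y**2 + 2*y + 28; no integer root y with |y| ≤ 4.
  x = -3: f_y(-3, y) = 6*y**2 + 19; no integer root y with |y| ≤ 4.
  x = -2: f_y(-2, y) = 6*y**2 - 2*y + 12; no integer root y with |y| ≤ 4.
  x = -1: f_y(-1, y) = 6*y**2 - 4*y + 7; no integer root y with |y| ≤ 4.
  x = 0: f_y(0, y) = 6*y**2 - 6*y + 4; no integer root y with |y| ≤ 4.
  x = 1: f_y(1, y) = 6*y**2 - 8*y + 3; no integer root y with |y| ≤ 4.
  x = 2: f_y(2, y) = 6*y**2 - 10*y + 4; vanishes at y ∈ {1}. (2, 1): f_x = 0, f = 0 — SINGULAR.
  x = 3: f_y(3, y) = 6*y**2 - 12*y + 7; no integer root y with |y| ≤ 4.
  x = 4: f_y(4, y) = 6*y**2 - 14*y + 12; no integer root y with |y| ≤ 4.
Only singular point on the grid: (2, 1).
Classify: substitute x = 2 + u, y = 1 + v and expand: f = u**3 + u**2*v - u**2 - u*v**2 + 2*v**3 + v**2.
No constant or linear terms (consistent with a singular point). Quadratic part: -u**2 + v**2. Cubic part: u**3 + u**2*v - u*v**2 + 2*v**3.
The quadratic part v**2 - u**2 = (v − u)(v + u) splits into two distinct linear factors, so there are two distinct tangent lines y − 1 = ±(x − 2) — this is a node (ordinary double point).
Classification: node.


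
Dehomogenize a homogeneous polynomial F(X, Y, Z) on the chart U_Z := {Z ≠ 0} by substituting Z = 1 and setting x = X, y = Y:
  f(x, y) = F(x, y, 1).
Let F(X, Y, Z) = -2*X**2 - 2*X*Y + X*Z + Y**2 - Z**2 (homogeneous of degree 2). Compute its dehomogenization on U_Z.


f(x, y) = -2*x**2 - 2*x*y + x + y**2 - 1

On U_Z we set Z = 1. Each monomial c·X^i·Y^j·Z^k in F becomes c·x^i·y^j·1^k = c·x^i·y^j.
Substituting Z = 1: F(X, Y, 1) = -2*x**2 - 2*x*y + x + y**2 - 1.
Note: deg(f) ≤ deg(F) = 2; strict inequality happens when F is divisible by Z (lost terms).


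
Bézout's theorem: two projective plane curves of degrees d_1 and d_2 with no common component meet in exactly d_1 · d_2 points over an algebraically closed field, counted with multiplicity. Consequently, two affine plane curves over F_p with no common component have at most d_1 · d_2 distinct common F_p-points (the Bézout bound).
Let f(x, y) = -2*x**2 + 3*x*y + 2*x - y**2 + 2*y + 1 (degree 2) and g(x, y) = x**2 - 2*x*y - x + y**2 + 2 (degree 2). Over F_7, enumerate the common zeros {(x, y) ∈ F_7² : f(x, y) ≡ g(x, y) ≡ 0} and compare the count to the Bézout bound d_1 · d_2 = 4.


Common zeros: {(3, 2)}; count = 1; Bézout bound = 4.

deg(f) = 2, deg(g) = 2, so Bézout bound = 4.
Scan x ∈ F_7. For each x, list the y ∈ F_7 with f(x, y) ≡ 0 and those with g(x, y) ≡ 0 (mod 7); the common zeros in that column are the intersection.
  x = 0: f ≡ 0 at y ∈ {4, 5}; g ≡ 0 at y ∈ ∅; common: ∅.
  x = 1: f ≡ 0 at y ∈ {2, 3}; g ≡ 0 at y ∈ ∅; common: ∅.
  x = 2: f ≡ 0 at y ∈ ∅; g ≡ 0 at y ∈ {2}; common: ∅.
  x = 3: f ≡ 0 at y ∈ {2}; g ≡ 0 at y ∈ {2, 4}; common: {2}.
  x = 4: f ≡ 0 at y ∈ ∅; g ≡ 0 at y ∈ {0, 1}; common: ∅.
  x = 5: f ≡ 0 at y ∈ {5}; g ≡ 0 at y ∈ ∅; common: ∅.
  x = 6: f ≡ 0 at y ∈ ∅; g ≡ 0 at y ∈ {1, 4}; common: ∅.
Collecting: common zeros = {(3, 2)}, so the count is 1.
Comparison with the Bézout bound: 1 ≤ 4 = deg(f)·deg(g), as expected for curves with no common component (the affine F_7-count falls short of the bound because intersections may lie at infinity, over extension fields, or carry multiplicity).


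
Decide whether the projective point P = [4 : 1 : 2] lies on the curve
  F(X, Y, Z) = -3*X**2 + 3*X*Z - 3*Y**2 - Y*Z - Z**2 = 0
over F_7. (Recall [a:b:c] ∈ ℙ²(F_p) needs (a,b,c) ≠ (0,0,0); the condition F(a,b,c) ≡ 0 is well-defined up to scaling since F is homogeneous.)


F(4,1,2) ≡ 2 (mod 7); P is NOT on the curve.

Evaluate F(4, 1, 2) term-by-term (mod 7).
  -3*X**2 ↦ -3·16·1·1 = -48
  3*X*Z ↦ 3·4·1·2 = 24
  -3*Y**2 ↦ -3·1·1·1 = -3
  -Y*Z ↦ -1·1·1·2 = -2
  -Z**2 ↦ -1·1·1·4 = -4
Sum: F(4, 1, 2) = (-48) + (24) + (-3) + (-2) + (-4) = -33.
Reducing mod 7: -33 ≡ 2 (mod 7).
Since F(a, b, c) ≡ 2 ≠ 0 (mod 7), P does NOT lie on the curve.


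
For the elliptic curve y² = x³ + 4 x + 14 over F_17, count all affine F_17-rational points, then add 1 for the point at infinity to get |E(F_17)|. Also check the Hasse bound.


Affine points = {(1, 6), (1, 11), (2, 8), (2, 9), (3, 6), (3, 11), (4, 3), (4, 14), (6, 4), (6, 13), (10, 0), (13, 6), (13, 11), (14, 3), (14, 14), (15, 7), (15, 10), (16, 3), (16, 14)}; affine count = 19; |E(F_17)| = 20.

Discriminant check: Δ ∝ 4a³ + 27b² = 4·4³ + 27·14² = 4·64 + 27·196 ≡ 6 (mod 17). Nonzero ⇒ E is nonsingular.
For each x ∈ F_17, compute rhs = x³ + 4·x + 14 mod 17, then count y ∈ F_17 with y² ≡ rhs.
  x = 0: rhs = 14, matching y values: none (0 points).
  x = 1: rhs = 2, matching y values: 6, 11 (2 points).
  x = 2: rhs = 13, matching y values: 8, 9 (2 points).
  x = 3: rhs = 2, matching y values: 6, 11 (2 points).
  x = 4: rhs = 9, matching y values: 3, 14 (2 points).
  x = 5: rhs = 6, matching y values: none (0 points).
  x = 6: rhs = 16, matching y values: 4, 13 (2 points).
  x = 7: rhs = 11, matching y values: none (0 points).
  x = 8: rhs = 14, matching y values: none (0 points).
  x = 9: rhs = 14, matching y values: none (0 points).
  x = 10: rhs = 0, matching y values: 0 (1 points).
  x = 11: rhs = 12, matching y values: none (0 points).
  x = 12: rhs = 5, matching y values: none (0 points).
  x = 13: rhs = 2, matching y values: 6, 11 (2 points).
  x = 14: rhs = 9, matching y values: 3, 14 (2 points).
  x = 15: rhs = 15, matching y values: 7, 10 (2 points).
  x = 16: rhs = 9, matching y values: 3, 14 (2 points).
Total affine count: 19.
Full point count |E(F_17)| = 19 + 1 = 20.
Hasse bound: |20 − (17+1)| = |2| = 2 ≤ 2√17 ≈ 8.2462 ✓.


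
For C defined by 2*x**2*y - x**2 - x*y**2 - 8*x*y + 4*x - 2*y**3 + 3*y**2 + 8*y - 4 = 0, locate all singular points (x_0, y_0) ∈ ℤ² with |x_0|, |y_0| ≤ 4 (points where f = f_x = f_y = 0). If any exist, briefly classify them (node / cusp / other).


Singular points: {(2, 0)}; classification: node.

Compute partial derivatives:
  f_x = 4*x*y - 2*x - y**2 - 8*y + 4.
  f_y = 2*x**2 - 2*x*y - 8*x - 6*y**2 + 6*y + 8.
Scan x_0 ∈ {−4, ..., 4}. For each x_0, f_y(x_0, y) is a polynomial in y; find its integer roots y ∈ {−4, ..., 4}, then test f_x and f at those candidates.
  x = -4: f_y(-4, y) = -6*y**2 + 14*y + 72; no integer root y with |y| ≤ 4.
  x = -3: f_y(-3, y) = -6*y**2 + 12*y + 50; no integer root y with |y| ≤ 4.
  x = -2: f_y(-2, y) = -6*y**2 + 10*y + 32; no integer root y with |y| ≤ 4.
  x = -1: f_y(-1, y) = -6*y**2 + 8*y + 18; no integer root y with |y| ≤ 4.
  x = 0: f_y(0, y) = -6*y**2 + 6*y + 8; no integer root y with |y| ≤ 4.
  x = 1: f_y(1, y) = -6*y**2 + 4*y + 2; vanishes at y ∈ {1}. (1, 1): f_x = -3 ≠ 0.
  x = 2: f_y(2, y) = -6*y**2 + 2*y; vanishes at y ∈ {0}. (2, 0): f_x = 0, f = 0 — SINGULAR.
  x = 3: f_y(3, y) = 2 - 6*y**2; no integer root y with |y| ≤ 4.
  x = 4: f_y(4, y) = -6*y**2 - 2*y + 8; vanishes at y ∈ {1}. (4, 1): f_x = 3 ≠ 0.
Only singular point on the grid: (2, 0).
Classify: substitute x = 2 + u, y = 0 + v and expand: f = 2*u**2*v - u**2 - u*v**2 - 2*v**3 + v**2.
No constant or linear terms (consistent with a singular point). Quadratic part: -u**2 + v**2. Cubic part: 2*u**2*v - u*v**2 - 2*v**3.
The quadratic part v**2 - u**2 = (v − u)(v + u) splits into two distinct linear factors, so there are two distinct tangent lines y − 0 = ±(x − 2) — this is a node (ordinary double point).
Classification: node.


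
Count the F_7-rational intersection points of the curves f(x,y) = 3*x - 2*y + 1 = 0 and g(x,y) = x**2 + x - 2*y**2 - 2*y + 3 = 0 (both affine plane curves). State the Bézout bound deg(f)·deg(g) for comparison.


Common zeros: {(1, 2)}; count = 1; Bézout bound = 2.

deg(f) = 1, deg(g) = 2, so Bézout bound = 2.
Scan x ∈ F_7. For each x, list the y ∈ F_7 with f(x, y) ≡ 0 and those with g(x, y) ≡ 0 (mod 7); the common zeros in that column are the intersection.
  x = 0: f ≡ 0 at y ∈ {4}; g ≡ 0 at y ∈ {3}; common: ∅.
  x = 1: f ≡ 0 at y ∈ {2}; g ≡ 0 at y ∈ {2, 4}; common: {2}.
  x = 2: f ≡ 0 at y ∈ {0}; g ≡ 0 at y ∈ ∅; common: ∅.
  x = 3: f ≡ 0 at y ∈ {5}; g ≡ 0 at y ∈ ∅; common: ∅.
  x = 4: f ≡ 0 at y ∈ {3}; g ≡ 0 at y ∈ ∅; common: ∅.
  x = 5: f ≡ 0 at y ∈ {1}; g ≡ 0 at y ∈ {2, 4}; common: ∅.
  x = 6: f ≡ 0 at y ∈ {6}; g ≡ 0 at y ∈ {3}; common: ∅.
Collecting: common zeros = {(1, 2)}, so the count is 1.
Comparison with the Bézout bound: 1 ≤ 2 = deg(f)·deg(g), as expected for curves with no common component (the affine F_7-count falls short of the bound because intersections may lie at infinity, over extension fields, or carry multiplicity).


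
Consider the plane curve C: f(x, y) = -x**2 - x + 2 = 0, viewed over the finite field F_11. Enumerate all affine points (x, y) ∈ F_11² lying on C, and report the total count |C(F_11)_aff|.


Affine F_11-points: {(1, 0), (1, 1), (1, 2), (1, 3), (1, 4), (1, 5), (1, 6), (1, 7), (1, 8), (1, 9), (1, 10), (9, 0), (9, 1), (9, 2), (9, 3), (9, 4), (9, 5), (9, 6), (9, 7), (9, 8), (9, 9), (9, 10)}; count = 22.

For each of the 121 pairs (x, y) ∈ F_11², evaluate f(x, y) mod 11. Record the zeros.
  x = 0: [0↦2, 1↦2, 2↦2, 3↦2, 4↦2, 5↦2, 6↦2, 7↦2, 8↦2, 9↦2, 10↦2]  zeros at y ∈ ∅
  x = 1: [0↦0, 1↦0, 2↦0, 3↦0, 4↦0, 5↦0, 6↦0, 7↦0, 8↦0, 9↦0, 10↦0]  zeros at y ∈ {0, 1, 2, 3, 4, 5, 6, 7, 8, 9, 10}
  x = 2: [0↦7, 1↦7, 2↦7, 3↦7, 4↦7, 5↦7, 6↦7, 7↦7, 8↦7, 9↦7, 10↦7]  zeros at y ∈ ∅
  x = 3: [0↦1, 1↦1, 2↦1, 3↦1, 4↦1, 5↦1, 6↦1, 7↦1, 8↦1, 9↦1, 10↦1]  zeros at y ∈ ∅
  x = 4: [0↦4, 1↦4, 2↦4, 3↦4, 4↦4, 5↦4, 6↦4, 7↦4, 8↦4, 9↦4, 10↦4]  zeros at y ∈ ∅
  x = 5: [0↦5, 1↦5, 2↦5, 3↦5, 4↦5, 5↦5, 6↦5, 7↦5, 8↦5, 9↦5, 10↦5]  zeros at y ∈ ∅
  x = 6: [0↦4, 1↦4, 2↦4, 3↦4, 4↦4, 5↦4, 6↦4, 7↦4, 8↦4, 9↦4, 10↦4]  zeros at y ∈ ∅
  x = 7: [0↦1, 1↦1, 2↦1, 3↦1, 4↦1, 5↦1, 6↦1, 7↦1, 8↦1, 9↦1, 10↦1]  zeros at y ∈ ∅
  x = 8: [0↦7, 1↦7, 2↦7, 3↦7, 4↦7, 5↦7, 6↦7, 7↦7, 8↦7, 9↦7, 10↦7]  zeros at y ∈ ∅
  x = 9: [0↦0, 1↦0, 2↦0, 3↦0, 4↦0, 5↦0, 6↦0, 7↦0, 8↦0, 9↦0, 10↦0]  zeros at y ∈ {0, 1, 2, 3, 4, 5, 6, 7, 8, 9, 10}
  x = 10: [0↦2, 1↦2, 2↦2, 3↦2, 4↦2, 5↦2, 6↦2, 7↦2, 8↦2, 9↦2, 10↦2]  zeros at y ∈ ∅
Collecting zeros: affine points = {(1, 0), (1, 1), (1, 2), (1, 3), (1, 4), (1, 5), (1, 6), (1, 7), (1, 8), (1, 9), (1, 10), (9, 0), (9, 1), (9, 2), (9, 3), (9, 4), (9, 5), (9, 6), (9, 7), (9, 8), (9, 9), (9, 10)}.
Total count |C(F_11)_aff| = 22.


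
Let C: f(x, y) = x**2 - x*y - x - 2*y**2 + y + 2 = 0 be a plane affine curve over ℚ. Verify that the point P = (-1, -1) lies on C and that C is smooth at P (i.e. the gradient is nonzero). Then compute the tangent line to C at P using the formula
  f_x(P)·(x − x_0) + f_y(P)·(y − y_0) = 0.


Tangent line at P: -2*x + 6*y + 4 = 0.

Step 1: f(-1, -1) = 0, so P lies on C.
Step 2: partial derivatives
  f_x(x, y) = 2*x - y - 1, f_y(x, y) = -x - 4*y + 1.
  f_x(P) = -2, f_y(P) = 6 (gradient nonzero, so P is smooth).
Step 3: tangent line at P: -2·(x − -1) + 6·(y − -1) = 0.
Expanding: -2*x + 6*y + 4 = 0.


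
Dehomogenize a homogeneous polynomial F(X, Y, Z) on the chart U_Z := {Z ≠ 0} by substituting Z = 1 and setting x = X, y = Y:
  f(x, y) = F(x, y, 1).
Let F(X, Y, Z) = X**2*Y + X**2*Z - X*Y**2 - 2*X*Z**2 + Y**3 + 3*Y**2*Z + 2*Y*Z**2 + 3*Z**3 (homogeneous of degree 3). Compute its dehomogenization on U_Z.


f(x, y) = x**2*y + x**2 - x*y**2 - 2*x + y**3 + 3*y**2 + 2*y + 3

On U_Z we set Z = 1. Each monomial c·X^i·Y^j·Z^k in F becomes c·x^i·y^j·1^k = c·x^i·y^j.
Substituting Z = 1: F(X, Y, 1) = x**2*y + x**2 - x*y**2 - 2*x + y**3 + 3*y**2 + 2*y + 3.
Note: deg(f) ≤ deg(F) = 3; strict inequality happens when F is divisible by Z (lost terms).


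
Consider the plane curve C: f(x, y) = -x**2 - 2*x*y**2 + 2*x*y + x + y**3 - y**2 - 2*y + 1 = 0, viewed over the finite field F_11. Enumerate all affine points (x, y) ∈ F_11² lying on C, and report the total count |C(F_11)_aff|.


Affine F_11-points: {(2, 9), (4, 0), (5, 4), (6, 7), (7, 5), (8, 0), (9, 5), (9, 9), (10, 7)}; count = 9.

For each of the 121 pairs (x, y) ∈ F_11², evaluate f(x, y) mod 11. Record the zeros.
  x = 0: [0↦1, 1↦10, 2↦1, 3↦2, 4↦8, 5↦3, 6↦4, 7↦6, 8↦4, 9↦4, 10↦1]  zeros at y ∈ ∅
  x = 1: [0↦1, 1↦10, 2↦8, 3↦1, 4↦6, 5↦7, 6↦10, 7↦10, 8↦2, 9↦3, 10↦8]  zeros at y ∈ ∅
  x = 2: [0↦10, 1↦8, 2↦2, 3↦9, 4↦2, 5↦9, 6↦3, 7↦1, 8↦9, 9↦0, 10↦2]  zeros at y ∈ {9}
  x = 3: [0↦6, 1↦4, 2↦5, 3↦4, 4↦7, 5↦9, 6↦5, 7↦1, 8↦3, 9↦6, 10↦5]  zeros at y ∈ ∅
  x = 4: [0↦0, 1↦9, 2↦6, 3↦8, 4↦10, 5↦7, 6↦5, 7↦10, 8↦6, 9↦10, 10↦6]  zeros at y ∈ {0}
  x = 5: [0↦3, 1↦1, 2↦5, 3↦10, 4↦0, 5↦3, 6↦3, 7↦6, 8↦7, 9↦1, 10↦5]  zeros at y ∈ {4}
  x = 6: [0↦4, 1↦2, 2↦2, 3↦10, 4↦10, 5↦8, 6↦10, 7↦0, 8↦6, 9↦1, 10↦2]  zeros at y ∈ {7}
  x = 7: [0↦3, 1↦1, 2↦8, 3↦8, 4↦7, 5↦0, 6↦4, 7↦3, 8↦3, 9↦10, 10↦8]  zeros at y ∈ {5}
  x = 8: [0↦0, 1↦9, 2↦1, 3↦4, 4↦2, 5↦1, 6↦7, 7↦4, 8↦9, 9↦6, 10↦1]  zeros at y ∈ {0}
  x = 9: [0↦6, 1↦4, 2↦3, 3↦9, 4↦6, 5↦0, 6↦8, 7↦3, 8↦2, 9↦0, 10↦3]  zeros at y ∈ {5, 9}
  x = 10: [0↦10, 1↦8, 2↦3, 3↦1, 4↦8, 5↦8, 6↦7, 7↦0, 8↦4, 9↦3, 10↦3]  zeros at y ∈ {7}
Collecting zeros: affine points = {(2, 9), (4, 0), (5, 4), (6, 7), (7, 5), (8, 0), (9, 5), (9, 9), (10, 7)}.
Total count |C(F_11)_aff| = 9.


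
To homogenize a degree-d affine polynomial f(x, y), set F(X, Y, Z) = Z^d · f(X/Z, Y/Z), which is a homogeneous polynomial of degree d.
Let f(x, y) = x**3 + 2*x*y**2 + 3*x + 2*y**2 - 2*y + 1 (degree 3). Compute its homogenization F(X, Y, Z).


F(X, Y, Z) = X**3 + 2*X*Y**2 + 3*X*Z**2 + 2*Y**2*Z - 2*Y*Z**2 + Z**3

deg(f) = 3.
Substitute x = X/Z, y = Y/Z into f, then multiply by Z^3.
  monomial 1·x^3·y^0 ↦ 1·X^3·Y^0·Z^0.
  monomial 2·x^1·y^2 ↦ 2·X^1·Y^2·Z^0.
  monomial 3·x^1·y^0 ↦ 3·X^1·Y^0·Z^2.
  monomial 2·x^0·y^2 ↦ 2·X^0·Y^2·Z^1.
  monomial -2·x^0·y^1 ↦ -2·X^0·Y^1·Z^2.
  monomial 1·x^0·y^0 ↦ 1·X^0·Y^0·Z^3.
Collecting: F(X, Y, Z) = X**3 + 2*X*Y**2 + 3*X*Z**2 + 2*Y**2*Z - 2*Y*Z**2 + Z**3.


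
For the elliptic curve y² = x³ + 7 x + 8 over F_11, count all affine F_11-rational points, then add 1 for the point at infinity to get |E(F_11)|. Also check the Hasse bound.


Affine points = {(1, 4), (1, 7), (3, 1), (3, 10), (4, 1), (4, 10), (5, 5), (5, 6), (7, 2), (7, 9), (8, 2), (8, 9), (10, 0)}; affine count = 13; |E(F_11)| = 14.

Discriminant check: Δ ∝ 4a³ + 27b² = 4·7³ + 27·8² = 4·343 + 27·64 ≡ 9 (mod 11). Nonzero ⇒ E is nonsingular.
For each x ∈ F_11, compute rhs = x³ + 7·x + 8 mod 11, then count y ∈ F_11 with y² ≡ rhs.
  x = 0: rhs = 8, matching y values: none (0 points).
  x = 1: rhs = 5, matching y values: 4, 7 (2 points).
  x = 2: rhs = 8, matching y values: none (0 points).
  x = 3: rhs = 1, matching y values: 1, 10 (2 points).
  x = 4: rhs = 1, matching y values: 1, 10 (2 points).
  x = 5: rhs = 3, matching y values: 5, 6 (2 points).
  x = 6: rhs = 2, matching y values: none (0 points).
  x = 7: rhs = 4, matching y values: 2, 9 (2 points).
  x = 8: rhs = 4, matching y values: 2, 9 (2 points).
  x = 9: rhs = 8, matching y values: none (0 points).
  x = 10: rhs = 0, matching y values: 0 (1 points).
Total affine count: 13.
Full point count |E(F_11)| = 13 + 1 = 14.
Hasse bound: |14 − (11+1)| = |2| = 2 ≤ 2√11 ≈ 6.6332 ✓.


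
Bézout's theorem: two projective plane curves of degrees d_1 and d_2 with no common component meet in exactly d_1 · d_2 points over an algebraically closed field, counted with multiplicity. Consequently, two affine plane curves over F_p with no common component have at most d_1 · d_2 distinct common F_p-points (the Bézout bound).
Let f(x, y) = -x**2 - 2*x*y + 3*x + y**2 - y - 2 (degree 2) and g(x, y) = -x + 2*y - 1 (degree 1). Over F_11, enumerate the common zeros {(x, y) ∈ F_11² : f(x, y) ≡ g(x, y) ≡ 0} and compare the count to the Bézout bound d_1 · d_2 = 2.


Common zeros: ∅; count = 0; Bézout bound = 2.

deg(f) = 2, deg(g) = 1, so Bézout bound = 2.
Scan x ∈ F_11. For each x, list the y ∈ F_11 with f(x, y) ≡ 0 and those with g(x, y) ≡ 0 (mod 11); the common zeros in that column are the intersection.
  x = 0: f ≡ 0 at y ∈ {2, 10}; g ≡ 0 at y ∈ {6}; common: ∅.
  x = 1: f ≡ 0 at y ∈ {0, 3}; g ≡ 0 at y ∈ {1}; common: ∅.
  x = 2: f ≡ 0 at y ∈ {0, 5}; g ≡ 0 at y ∈ {7}; common: ∅.
  x = 3: f ≡ 0 at y ∈ ∅; g ≡ 0 at y ∈ {2}; common: ∅.
  x = 4: f ≡ 0 at y ∈ ∅; g ≡ 0 at y ∈ {8}; common: ∅.
  x = 5: f ≡ 0 at y ∈ {1, 10}; g ≡ 0 at y ∈ {3}; common: ∅.
  x = 6: f ≡ 0 at y ∈ ∅; g ≡ 0 at y ∈ {9}; common: ∅.
  x = 7: f ≡ 0 at y ∈ {1, 3}; g ≡ 0 at y ∈ {4}; common: ∅.
  x = 8: f ≡ 0 at y ∈ ∅; g ≡ 0 at y ∈ {10}; common: ∅.
  x = 9: f ≡ 0 at y ∈ ∅; g ≡ 0 at y ∈ {5}; common: ∅.
  x = 10: f ≡ 0 at y ∈ {2, 8}; g ≡ 0 at y ∈ {0}; common: ∅.
Collecting: common zeros = ∅, so the count is 0.
Comparison with the Bézout bound: 0 ≤ 2 = deg(f)·deg(g), as expected for curves with no common component (the affine F_11-count falls short of the bound because intersections may lie at infinity, over extension fields, or carry multiplicity).


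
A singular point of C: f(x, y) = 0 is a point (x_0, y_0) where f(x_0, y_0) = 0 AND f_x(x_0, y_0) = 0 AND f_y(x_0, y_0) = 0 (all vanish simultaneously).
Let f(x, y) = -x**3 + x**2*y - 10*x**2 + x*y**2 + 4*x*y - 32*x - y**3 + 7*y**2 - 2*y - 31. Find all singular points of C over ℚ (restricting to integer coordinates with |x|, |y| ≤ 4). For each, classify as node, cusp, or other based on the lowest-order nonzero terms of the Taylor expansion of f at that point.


Singular points: {(-3, 1)}; classification: cusp.

Compute partial derivatives:
  f_x = -3*x**2 + 2*x*y - 20*x + y**2 + 4*y - 32.
  f_y = x**2 + 2*x*y + 4*x - 3*y**2 + 14*y - 2.
Scan x_0 ∈ {−4, ..., 4}. For each x_0, f_y(x_0, y) is a polynomial in y; find its integer roots y ∈ {−4, ..., 4}, then test f_x and f at those candidates.
  x = -4: f_y(-4, y) = -3*y**2 + 6*y - 2; no integer root y with |y| ≤ 4.
  x = -3: f_y(-3, y) = -3*y**2 + 8*y - 5; vanishes at y ∈ {1}. (-3, 1): f_x = 0, f = 0 — SINGULAR.
  x = -2: f_y(-2, y) = -3*y**2 + 10*y - 6; no integer root y with |y| ≤ 4.
  x = -1: f_y(-1, y) = -3*y**2 + 12*y - 5; no integer root y with |y| ≤ 4.
  x = 0: f_y(0, y) = -3*y**2 + 14*y - 2; no integer root y with |y| ≤ 4.
  x = 1: f_y(1, y) = -3*y**2 + 16*y + 3; no integer root y with |y| ≤ 4.
  x = 2: f_y(2, y) = -3*y**2 + 18*y + 10; no integer root y with |y| ≤ 4.
  x = 3: f_y(3, y) = -3*y**2 + 20*y + 19; no integer root y with |y| ≤ 4.
  x = 4: f_y(4, y) = -3*y**2 + 22*y + 30; no integer root y with |y| ≤ 4.
Only singular point on the grid: (-3, 1).
Classify: substitute x = -3 + u, y = 1 + v and expand: f = -u**3 + u**2*v + u*v**2 - v**3 + v**2.
No constant or linear terms (consistent with a singular point). Quadratic part: v**2. Cubic part: -u**3 + u**2*v + u*v**2 - v**3.
The quadratic part v**2 is a perfect square, so there is a single (double) tangent line v = 0, i.e. y = 1. Restricting the cubic part to that line (v = 0) leaves -u**3 ≠ 0, so f is not divisible by v and the branch is v² ≈ u**3 to lowest order — this is a cusp.
Classification: cusp.


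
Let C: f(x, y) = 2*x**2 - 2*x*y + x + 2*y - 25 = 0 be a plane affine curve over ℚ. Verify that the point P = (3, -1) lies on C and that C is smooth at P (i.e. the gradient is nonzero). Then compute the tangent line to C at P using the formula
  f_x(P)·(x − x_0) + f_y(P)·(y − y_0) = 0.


Tangent line at P: 15*x - 4*y - 49 = 0.

Step 1: f(3, -1) = 0, so P lies on C.
Step 2: partial derivatives
  f_x(x, y) = 4*x - 2*y + 1, f_y(x, y) = 2 - 2*x.
  f_x(P) = 15, f_y(P) = -4 (gradient nonzero, so P is smooth).
Step 3: tangent line at P: 15·(x − 3) + -4·(y − -1) = 0.
Expanding: 15*x - 4*y - 49 = 0.


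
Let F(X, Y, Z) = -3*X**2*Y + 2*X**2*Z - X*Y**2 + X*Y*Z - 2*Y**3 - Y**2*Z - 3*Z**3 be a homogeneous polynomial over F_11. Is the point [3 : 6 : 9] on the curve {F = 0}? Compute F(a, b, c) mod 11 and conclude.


F(3,6,9) ≡ 4 (mod 11); P is NOT on the curve.

Evaluate F(3, 6, 9) term-by-term (mod 11).
  -3*X**2*Y ↦ -3·9·6·1 = -162
  2*X**2*Z ↦ 2·9·1·9 = 162
  -X*Y**2 ↦ -1·3·36·1 = -108
  X*Y*Z ↦ 1·3·6·9 = 162
  -2*Y**3 ↦ -2·1·216·1 = -432
  -Y**2*Z ↦ -1·1·36·9 = -324
  -3*Z**3 ↦ -3·1·1·729 = -2187
Sum: F(3, 6, 9) = (-162) + (162) + (-108) + (162) + (-432) + (-324) + (-2187) = -2889.
Reducing mod 11: -2889 ≡ 4 (mod 11).
Since F(a, b, c) ≡ 4 ≠ 0 (mod 11), P does NOT lie on the curve.


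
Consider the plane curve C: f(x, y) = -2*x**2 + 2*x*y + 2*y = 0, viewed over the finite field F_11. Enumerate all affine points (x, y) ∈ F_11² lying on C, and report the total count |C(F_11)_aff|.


Affine F_11-points: {(0, 0), (1, 6), (2, 5), (3, 5), (4, 1), (5, 6), (6, 2), (7, 2), (8, 1), (9, 7)}; count = 10.

For each of the 121 pairs (x, y) ∈ F_11², evaluate f(x, y) mod 11. Record the zeros.
  x = 0: [0↦0, 1↦2, 2↦4, 3↦6, 4↦8, 5↦10, 6↦1, 7↦3, 8↦5, 9↦7, 10↦9]  zeros at y ∈ {0}
  x = 1: [0↦9, 1↦2, 2↦6, 3↦10, 4↦3, 5↦7, 6↦0, 7↦4, 8↦8, 9↦1, 10↦5]  zeros at y ∈ {6}
  x = 2: [0↦3, 1↦9, 2↦4, 3↦10, 4↦5, 5↦0, 6↦6, 7↦1, 8↦7, 9↦2, 10↦8]  zeros at y ∈ {5}
  x = 3: [0↦4, 1↦1, 2↦9, 3↦6, 4↦3, 5↦0, 6↦8, 7↦5, 8↦2, 9↦10, 10↦7]  zeros at y ∈ {5}
  x = 4: [0↦1, 1↦0, 2↦10, 3↦9, 4↦8, 5↦7, 6↦6, 7↦5, 8↦4, 9↦3, 10↦2]  zeros at y ∈ {1}
  x = 5: [0↦5, 1↦6, 2↦7, 3↦8, 4↦9, 5↦10, 6↦0, 7↦1, 8↦2, 9↦3, 10↦4]  zeros at y ∈ {6}
  x = 6: [0↦5, 1↦8, 2↦0, 3↦3, 4↦6, 5↦9, 6↦1, 7↦4, 8↦7, 9↦10, 10↦2]  zeros at y ∈ {2}
  x = 7: [0↦1, 1↦6, 2↦0, 3↦5, 4↦10, 5↦4, 6↦9, 7↦3, 8↦8, 9↦2, 10↦7]  zeros at y ∈ {2}
  x = 8: [0↦4, 1↦0, 2↦7, 3↦3, 4↦10, 5↦6, 6↦2, 7↦9, 8↦5, 9↦1, 10↦8]  zeros at y ∈ {1}
  x = 9: [0↦3, 1↦1, 2↦10, 3↦8, 4↦6, 5↦4, 6↦2, 7↦0, 8↦9, 9↦7, 10↦5]  zeros at y ∈ {7}
  x = 10: [0↦9, 1↦9, 2↦9, 3↦9, 4↦9, 5↦9, 6↦9, 7↦9, 8↦9, 9↦9, 10↦9]  zeros at y ∈ ∅
Collecting zeros: affine points = {(0, 0), (1, 6), (2, 5), (3, 5), (4, 1), (5, 6), (6, 2), (7, 2), (8, 1), (9, 7)}.
Total count |C(F_11)_aff| = 10.


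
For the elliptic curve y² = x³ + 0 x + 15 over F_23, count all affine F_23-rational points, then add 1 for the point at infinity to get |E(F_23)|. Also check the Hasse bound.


Affine points = {(1, 4), (1, 19), (2, 0), (5, 5), (5, 18), (6, 1), (6, 22), (7, 6), (7, 17), (9, 10), (9, 13), (10, 7), (10, 16), (11, 9), (11, 14), (12, 8), (12, 15), (13, 2), (13, 21), (15, 3), (15, 20), (17, 11), (17, 12)}; affine count = 23; |E(F_23)| = 24.

Discriminant check: Δ ∝ 4a³ + 27b² = 4·0³ + 27·15² = 4·0 + 27·225 ≡ 3 (mod 23). Nonzero ⇒ E is nonsingular.
For each x ∈ F_23, compute rhs = x³ + 0·x + 15 mod 23, then count y ∈ F_23 with y² ≡ rhs.
  x = 0: rhs = 15, matching y values: none (0 points).
  x = 1: rhs = 16, matching y values: 4, 19 (2 points).
  x = 2: rhs = 0, matching y values: 0 (1 points).
  x = 3: rhs = 19, matching y values: none (0 points).
  x = 4: rhs = 10, matching y values: none (0 points).
  x = 5: rhs = 2, matching y values: 5, 18 (2 points).
  x = 6: rhs = 1, matching y values: 1, 22 (2 points).
  x = 7: rhs = 13, matching y values: 6, 17 (2 points).
  x = 8: rhs = 21, matching y values: none (0 points).
  x = 9: rhs = 8, matching y values: 10, 13 (2 points).
  x = 10: rhs = 3, matching y values: 7, 16 (2 points).
  x = 11: rhs = 12, matching y values: 9, 14 (2 points).
  x = 12: rhs = 18, matching y values: 8, 15 (2 points).
  x = 13: rhs = 4, matching y values: 2, 21 (2 points).
  x = 14: rhs = 22, matching y values: none (0 points).
  x = 15: rhs = 9, matching y values: 3, 20 (2 points).
  x = 16: rhs = 17, matching y values: none (0 points).
  x = 17: rhs = 6, matching y values: 11, 12 (2 points).
  x = 18: rhs = 5, matching y values: none (0 points).
  x = 19: rhs = 20, matching y values: none (0 points).
  x = 20: rhs = 11, matching y values: none (0 points).
  x = 21: rhs = 7, matching y values: none (0 points).
  x = 22: rhs = 14, matching y values: none (0 points).
Total affine count: 23.
Full point count |E(F_23)| = 23 + 1 = 24.
Hasse bound: |24 − (23+1)| = |0| = 0 ≤ 2√23 ≈ 9.5917 ✓.


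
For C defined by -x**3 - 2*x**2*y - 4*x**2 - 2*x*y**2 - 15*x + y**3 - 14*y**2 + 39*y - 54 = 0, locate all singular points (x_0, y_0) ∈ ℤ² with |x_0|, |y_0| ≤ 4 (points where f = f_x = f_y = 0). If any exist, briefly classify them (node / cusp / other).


Singular points: {(-3, 3)}; classification: node.

Compute partial derivatives:
  f_x = -3*x**2 - 4*x*y - 8*x - 2*y**2 - 15.
  f_y = -2*x**2 - 4*x*y + 3*y**2 - 28*y + 39.
Scan x_0 ∈ {−4, ..., 4}. For each x_0, f_y(x_0, y) is a polynomial in y; find its integer roots y ∈ {−4, ..., 4}, then test f_x and f at those candidates.
  x = -4: f_y(-4, y) = 3*y**2 - 12*y + 7; no integer root y with |y| ≤ 4.
  x = -3: f_y(-3, y) = 3*y**2 - 16*y + 21; vanishes at y ∈ {3}. (-3, 3): f_x = 0, f = 0 — SINGULAR.
  x = -2: f_y(-2, y) = 3*y**2 - 20*y + 31; no integer root y with |y| ≤ 4.
  x = -1: f_y(-1, y) = 3*y**2 - 24*y + 37; no integer root y with |y| ≤ 4.
  x = 0: f_y(0, y) = 3*y**2 - 28*y + 39; no integer root y with |y| ≤ 4.
  x = 1: f_y(1, y) = 3*y**2 - 32*y + 37; no integer root y with |y| ≤ 4.
  x = 2: f_y(2, y) = 3*y**2 - 36*y + 31; no integer root y with |y| ≤ 4.
  x = 3: f_y(3, y) = 3*y**2 - 40*y + 21; no integer root y with |y| ≤ 4.
  x = 4: f_y(4, y) = 3*y**2 - 44*y + 7; no integer root y with |y| ≤ 4.
Only singular point on the grid: (-3, 3).
Classify: substitute x = -3 + u, y = 3 + v and expand: f = -u**3 - 2*u**2*v - u**2 - 2*u*v**2 + v**3 + v**2.
No constant or linear terms (consistent with a singular point). Quadratic part: -u**2 + v**2. Cubic part: -u**3 - 2*u**2*v - 2*u*v**2 + v**3.
The quadratic part v**2 - u**2 = (v − u)(v + u) splits into two distinct linear factors, so there are two distinct tangent lines y − 3 = ±(x − -3) — this is a node (ordinary double point).
Classification: node.


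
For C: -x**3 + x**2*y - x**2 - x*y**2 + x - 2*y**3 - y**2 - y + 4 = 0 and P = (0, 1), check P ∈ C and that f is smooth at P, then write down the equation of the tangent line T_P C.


Tangent line at P: 9 - 9*y = 0.

Step 1: f(0, 1) = 0, so P lies on C.
Step 2: partial derivatives
  f_x(x, y) = -3*x**2 + 2*x*y - 2*x - y**2 + 1, f_y(x, y) = x**2 - 2*x*y - 6*y**2 - 2*y - 1.
  f_x(P) = 0, f_y(P) = -9 (gradient nonzero, so P is smooth).
Step 3: tangent line at P: 0·(x − 0) + -9·(y − 1) = 0.
Expanding: 9 - 9*y = 0.


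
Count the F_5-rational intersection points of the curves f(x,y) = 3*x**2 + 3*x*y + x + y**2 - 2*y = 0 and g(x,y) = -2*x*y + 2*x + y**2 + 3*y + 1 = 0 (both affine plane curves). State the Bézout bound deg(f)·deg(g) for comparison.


Common zeros: ∅; count = 0; Bézout bound = 4.

deg(f) = 2, deg(g) = 2, so Bézout bound = 4.
Scan x ∈ F_5. For each x, list the y ∈ F_5 with f(x, y) ≡ 0 and those with g(x, y) ≡ 0 (mod 5); the common zeros in that column are the intersection.
  x = 0: f ≡ 0 at y ∈ {0, 2}; g ≡ 0 at y ∈ {1}; common: ∅.
  x = 1: f ≡ 0 at y ∈ {2}; g ≡ 0 at y ∈ {1, 3}; common: ∅.
  x = 2: f ≡ 0 at y ∈ {3}; g ≡ 0 at y ∈ {0, 1}; common: ∅.
  x = 3: f ≡ 0 at y ∈ {0, 3}; g ≡ 0 at y ∈ {1, 2}; common: ∅.
  x = 4: f ≡ 0 at y ∈ ∅; g ≡ 0 at y ∈ {1, 4}; common: ∅.
Collecting: common zeros = ∅, so the count is 0.
Comparison with the Bézout bound: 0 ≤ 4 = deg(f)·deg(g), as expected for curves with no common component (the affine F_5-count falls short of the bound because intersections may lie at infinity, over extension fields, or carry multiplicity).


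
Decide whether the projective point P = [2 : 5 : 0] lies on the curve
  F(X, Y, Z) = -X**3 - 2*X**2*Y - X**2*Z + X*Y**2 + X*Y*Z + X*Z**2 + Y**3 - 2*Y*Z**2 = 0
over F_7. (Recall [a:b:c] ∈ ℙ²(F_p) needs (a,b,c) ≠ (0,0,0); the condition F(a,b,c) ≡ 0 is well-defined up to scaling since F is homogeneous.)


F(2,5,0) ≡ 1 (mod 7); P is NOT on the curve.

Evaluate F(2, 5, 0) term-by-term (mod 7).
  -X**3 ↦ -1·8·1·1 = -8
  -2*X**2*Y ↦ -2·4·5·1 = -40
  -X**2*Z ↦ -1·4·1·0 = 0
  X*Y**2 ↦ 1·2·25·1 = 50
  X*Y*Z ↦ 1·2·5·0 = 0
  X*Z**2 ↦ 1·2·1·0 = 0
  Y**3 ↦ 1·1·125·1 = 125
  -2*Y*Z**2 ↦ -2·1·5·0 = 0
Sum: F(2, 5, 0) = (-8) + (-40) + (0) + (50) + (0) + (0) + (125) + (0) = 127.
Reducing mod 7: 127 ≡ 1 (mod 7).
Since F(a, b, c) ≡ 1 ≠ 0 (mod 7), P does NOT lie on the curve.


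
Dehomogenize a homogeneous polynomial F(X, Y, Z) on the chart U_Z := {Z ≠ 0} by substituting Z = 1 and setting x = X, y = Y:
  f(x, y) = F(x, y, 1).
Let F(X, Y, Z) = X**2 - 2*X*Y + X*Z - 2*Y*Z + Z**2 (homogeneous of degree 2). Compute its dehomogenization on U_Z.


f(x, y) = x**2 - 2*x*y + x - 2*y + 1

On U_Z we set Z = 1. Each monomial c·X^i·Y^j·Z^k in F becomes c·x^i·y^j·1^k = c·x^i·y^j.
Substituting Z = 1: F(X, Y, 1) = x**2 - 2*x*y + x - 2*y + 1.
Note: deg(f) ≤ deg(F) = 2; strict inequality happens when F is divisible by Z (lost terms).


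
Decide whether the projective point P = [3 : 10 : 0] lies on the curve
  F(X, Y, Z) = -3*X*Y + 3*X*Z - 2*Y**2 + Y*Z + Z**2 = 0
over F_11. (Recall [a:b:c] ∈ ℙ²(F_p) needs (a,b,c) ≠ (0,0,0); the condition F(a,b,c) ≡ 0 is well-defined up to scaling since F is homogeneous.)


F(3,10,0) ≡ 7 (mod 11); P is NOT on the curve.

Evaluate F(3, 10, 0) term-by-term (mod 11).
  -3*X*Y ↦ -3·3·10·1 = -90
  3*X*Z ↦ 3·3·1·0 = 0
  -2*Y**2 ↦ -2·1·100·1 = -200
  Y*Z ↦ 1·1·10·0 = 0
  Z**2 ↦ 1·1·1·0 = 0
Sum: F(3, 10, 0) = (-90) + (0) + (-200) + (0) + (0) = -290.
Reducing mod 11: -290 ≡ 7 (mod 11).
Since F(a, b, c) ≡ 7 ≠ 0 (mod 11), P does NOT lie on the curve.


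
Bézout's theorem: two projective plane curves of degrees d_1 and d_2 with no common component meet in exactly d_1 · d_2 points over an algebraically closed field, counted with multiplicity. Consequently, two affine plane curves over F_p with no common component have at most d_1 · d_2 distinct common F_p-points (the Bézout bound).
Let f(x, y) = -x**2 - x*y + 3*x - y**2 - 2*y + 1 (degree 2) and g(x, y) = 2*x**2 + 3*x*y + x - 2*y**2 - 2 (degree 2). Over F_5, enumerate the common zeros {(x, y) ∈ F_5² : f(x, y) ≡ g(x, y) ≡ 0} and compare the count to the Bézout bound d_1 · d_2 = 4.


Common zeros: ∅; count = 0; Bézout bound = 4.

deg(f) = 2, deg(g) = 2, so Bézout bound = 4.
Scan x ∈ F_5. For each x, list the y ∈ F_5 with f(x, y) ≡ 0 and those with g(x, y) ≡ 0 (mod 5); the common zeros in that column are the intersection.
  x = 0: f ≡ 0 at y ∈ ∅; g ≡ 0 at y ∈ {2, 3}; common: ∅.
  x = 1: f ≡ 0 at y ∈ {3, 4}; g ≡ 0 at y ∈ ∅; common: ∅.
  x = 2: f ≡ 0 at y ∈ ∅; g ≡ 0 at y ∈ {4}; common: ∅.
  x = 3: f ≡ 0 at y ∈ {1, 4}; g ≡ 0 at y ∈ ∅; common: ∅.
  x = 4: f ≡ 0 at y ∈ {1, 3}; g ≡ 0 at y ∈ {2, 4}; common: ∅.
Collecting: common zeros = ∅, so the count is 0.
Comparison with the Bézout bound: 0 ≤ 4 = deg(f)·deg(g), as expected for curves with no common component (the affine F_5-count falls short of the bound because intersections may lie at infinity, over extension fields, or carry multiplicity).


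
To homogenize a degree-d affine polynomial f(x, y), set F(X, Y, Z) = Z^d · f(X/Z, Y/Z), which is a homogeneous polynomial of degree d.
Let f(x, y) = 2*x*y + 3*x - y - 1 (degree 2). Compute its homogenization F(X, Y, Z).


F(X, Y, Z) = 2*X*Y + 3*X*Z - Y*Z - Z**2

deg(f) = 2.
Substitute x = X/Z, y = Y/Z into f, then multiply by Z^2.
  monomial 2·x^1·y^1 ↦ 2·X^1·Y^1·Z^0.
  monomial 3·x^1·y^0 ↦ 3·X^1·Y^0·Z^1.
  monomial -1·x^0·y^1 ↦ -1·X^0·Y^1·Z^1.
  monomial -1·x^0·y^0 ↦ -1·X^0·Y^0·Z^2.
Collecting: F(X, Y, Z) = 2*X*Y + 3*X*Z - Y*Z - Z**2.


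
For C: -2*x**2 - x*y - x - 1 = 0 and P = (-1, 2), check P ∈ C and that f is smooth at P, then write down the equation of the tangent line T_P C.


Tangent line at P: x + y - 1 = 0.

Step 1: f(-1, 2) = 0, so P lies on C.
Step 2: partial derivatives
  f_x(x, y) = -4*x - y - 1, f_y(x, y) = -x.
  f_x(P) = 1, f_y(P) = 1 (gradient nonzero, so P is smooth).
Step 3: tangent line at P: 1·(x − -1) + 1·(y − 2) = 0.
Expanding: x + y - 1 = 0.


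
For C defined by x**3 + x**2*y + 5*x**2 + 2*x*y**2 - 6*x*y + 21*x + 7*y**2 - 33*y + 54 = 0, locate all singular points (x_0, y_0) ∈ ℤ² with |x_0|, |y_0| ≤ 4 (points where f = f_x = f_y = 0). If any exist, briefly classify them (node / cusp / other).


Singular points: {(-3, 3)}; classification: node.

Compute partial derivatives:
  f_x = 3*x**2 + 2*x*y + 10*x + 2*y**2 - 6*y + 21.
  f_y = x**2 + 4*x*y - 6*x + 14*y - 33.
Scan x_0 ∈ {−4, ..., 4}. For each x_0, f_y(x_0, y) is a polynomial in y; find its integer roots y ∈ {−4, ..., 4}, then test f_x and f at those candidates.
  x = -4: f_y(-4, y) = 7 - 2*y; no integer root y with |y| ≤ 4.
  x = -3: f_y(-3, y) = 2*y - 6; vanishes at y ∈ {3}. (-3, 3): f_x = 0, f = 0 — SINGULAR.
  x = -2: f_y(-2, y) = 6*y - 17; no integer root y with |y| ≤ 4.
  x = -1: f_y(-1, y) = 10*y - 26; no integer root y with |y| ≤ 4.
  x = 0: f_y(0, y) = 14*y - 33; no integer root y with |y| ≤ 4.
  x = 1: f_y(1, y) = 18*y - 38; no integer root y with |y| ≤ 4.
  x = 2: f_y(2, y) = 22*y - 41; no integer root y with |y| ≤ 4.
  x = 3: f_y(3, y) = 26*y - 42; no integer root y with |y| ≤ 4.
  x = 4: f_y(4, y) = 30*y - 41; no integer root y with |y| ≤ 4.
Only singular point on the grid: (-3, 3).
Classify: substitute x = -3 + u, y = 3 + v and expand: f = u**3 + u**2*v - u**2 + 2*u*v**2 + v**2.
No constant or linear terms (consistent with a singular point). Quadratic part: -u**2 + v**2. Cubic part: u**3 + u**2*v + 2*u*v**2.
The quadratic part v**2 - u**2 = (v − u)(v + u) splits into two distinct linear factors, so there are two distinct tangent lines y − 3 = ±(x − -3) — this is a node (ordinary double point).
Classification: node.


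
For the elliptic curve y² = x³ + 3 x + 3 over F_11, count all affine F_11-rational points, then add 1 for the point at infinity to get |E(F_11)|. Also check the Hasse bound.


Affine points = {(0, 5), (0, 6), (5, 0), (7, 2), (7, 9), (8, 0), (9, 0)}; affine count = 7; |E(F_11)| = 8.

Discriminant check: Δ ∝ 4a³ + 27b² = 4·3³ + 27·3² = 4·27 + 27·9 ≡ 10 (mod 11). Nonzero ⇒ E is nonsingular.
For each x ∈ F_11, compute rhs = x³ + 3·x + 3 mod 11, then count y ∈ F_11 with y² ≡ rhs.
  x = 0: rhs = 3, matching y values: 5, 6 (2 points).
  x = 1: rhs = 7, matching y values: none (0 points).
  x = 2: rhs = 6, matching y values: none (0 points).
  x = 3: rhs = 6, matching y values: none (0 points).
  x = 4: rhs = 2, matching y values: none (0 points).
  x = 5: rhs = 0, matching y values: 0 (1 points).
  x = 6: rhs = 6, matching y values: none (0 points).
  x = 7: rhs = 4, matching y values: 2, 9 (2 points).
  x = 8: rhs = 0, matching y values: 0 (1 points).
  x = 9: rhs = 0, matching y values: 0 (1 points).
  x = 10: rhs = 10, matching y values: none (0 points).
Total affine count: 7.
Full point count |E(F_11)| = 7 + 1 = 8.
Hasse bound: |8 − (11+1)| = |-4| = 4 ≤ 2√11 ≈ 6.6332 ✓.


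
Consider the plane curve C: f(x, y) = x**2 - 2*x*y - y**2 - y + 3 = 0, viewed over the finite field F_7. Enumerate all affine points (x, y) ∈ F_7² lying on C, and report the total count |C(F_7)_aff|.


Affine F_7-points: {(1, 1), (1, 3), (2, 0), (2, 2), (5, 0), (5, 3)}; count = 6.

For each of the 49 pairs (x, y) ∈ F_7², evaluate f(x, y) mod 7. Record the zeros.
  x = 0: [0↦3, 1↦1, 2↦4, 3↦5, 4↦4, 5↦1, 6↦3]  zeros at y ∈ ∅
  x = 1: [0↦4, 1↦0, 2↦1, 3↦0, 4↦4, 5↦6, 6↦6]  zeros at y ∈ {1, 3}
  x = 2: [0↦0, 1↦1, 2↦0, 3↦4, 4↦6, 5↦6, 6↦4]  zeros at y ∈ {0, 2}
  x = 3: [0↦5, 1↦4, 2↦1, 3↦3, 4↦3, 5↦1, 6↦4]  zeros at y ∈ ∅
  x = 4: [0↦5, 1↦2, 2↦4, 3↦4, 4↦2, 5↦5, 6↦6]  zeros at y ∈ ∅
  x = 5: [0↦0, 1↦2, 2↦2, 3↦0, 4↦3, 5↦4, 6↦3]  zeros at y ∈ {0, 3}
  x = 6: [0↦4, 1↦4, 2↦2, 3↦5, 4↦6, 5↦5, 6↦2]  zeros at y ∈ ∅
Collecting zeros: affine points = {(1, 1), (1, 3), (2, 0), (2, 2), (5, 0), (5, 3)}.
Total count |C(F_7)_aff| = 6.


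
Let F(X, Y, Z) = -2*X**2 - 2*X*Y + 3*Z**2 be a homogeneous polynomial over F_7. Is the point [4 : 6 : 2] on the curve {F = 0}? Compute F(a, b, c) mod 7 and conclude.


F(4,6,2) ≡ 2 (mod 7); P is NOT on the curve.

Evaluate F(4, 6, 2) term-by-term (mod 7).
  -2*X**2 ↦ -2·16·1·1 = -32
  -2*X*Y ↦ -2·4·6·1 = -48
  3*Z**2 ↦ 3·1·1·4 = 12
Sum: F(4, 6, 2) = (-32) + (-48) + (12) = -68.
Reducing mod 7: -68 ≡ 2 (mod 7).
Since F(a, b, c) ≡ 2 ≠ 0 (mod 7), P does NOT lie on the curve.


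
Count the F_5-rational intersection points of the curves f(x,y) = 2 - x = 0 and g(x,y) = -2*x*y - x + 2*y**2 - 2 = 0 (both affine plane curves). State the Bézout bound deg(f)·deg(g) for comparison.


Common zeros: ∅; count = 0; Bézout bound = 2.

deg(f) = 1, deg(g) = 2, so Bézout bound = 2.
Scan x ∈ F_5. For each x, list the y ∈ F_5 with f(x, y) ≡ 0 and those with g(x, y) ≡ 0 (mod 5); the common zeros in that column are the intersection.
  x = 0: f ≡ 0 at y ∈ ∅; g ≡ 0 at y ∈ {1, 4}; common: ∅.
  x = 1: f ≡ 0 at y ∈ ∅; g ≡ 0 at y ∈ ∅; common: ∅.
  x = 2: f ≡ 0 at y ∈ {0, 1, 2, 3, 4}; g ≡ 0 at y ∈ ∅; common: ∅.
  x = 3: f ≡ 0 at y ∈ ∅; g ≡ 0 at y ∈ {0, 3}; common: ∅.
  x = 4: f ≡ 0 at y ∈ ∅; g ≡ 0 at y ∈ ∅; common: ∅.
Collecting: common zeros = ∅, so the count is 0.
Comparison with the Bézout bound: 0 ≤ 2 = deg(f)·deg(g), as expected for curves with no common component (the affine F_5-count falls short of the bound because intersections may lie at infinity, over extension fields, or carry multiplicity).
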